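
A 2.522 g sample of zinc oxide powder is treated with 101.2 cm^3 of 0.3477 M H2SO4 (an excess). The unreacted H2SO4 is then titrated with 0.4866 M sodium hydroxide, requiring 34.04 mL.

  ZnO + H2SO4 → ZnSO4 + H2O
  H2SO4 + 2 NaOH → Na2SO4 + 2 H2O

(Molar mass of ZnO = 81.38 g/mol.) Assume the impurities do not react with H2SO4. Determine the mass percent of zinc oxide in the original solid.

86.82 %

n(H2SO4) added = 0.1012 × 0.3477 = 0.03519 mol
n(NaOH) used in back-titration = 0.03404 × 0.4866 = 0.01656 mol
From the 1:2 ratio, n(H2SO4) left over = 1/2 × 0.01656 = 8.282 × 10^-3 mol
n(H2SO4) consumed by analyte = 0.03519 − 8.282 × 10^-3 = 0.02691 mol
n(ZnO) = 0.02691 mol (1:1 ratio)
mass of ZnO = 0.02691 × 81.38 = 2.190 g
% ZnO = 2.190 / 2.522 × 100 = 86.82 %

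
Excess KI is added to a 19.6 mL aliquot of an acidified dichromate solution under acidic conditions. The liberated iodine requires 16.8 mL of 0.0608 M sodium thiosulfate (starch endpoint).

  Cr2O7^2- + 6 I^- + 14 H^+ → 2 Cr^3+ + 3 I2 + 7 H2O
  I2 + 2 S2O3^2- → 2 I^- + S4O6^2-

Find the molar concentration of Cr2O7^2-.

0.00869 M

n(S2O3^2-) = 0.0168 × 0.0608 = 1.02 × 10^-3 mol
n(I2) = n(S2O3^2-)/2 = 5.11 × 10^-4 mol
From the 1:3 ratio, n(Cr2O7^2-) in the aliquot = 1/3 × 5.11 × 10^-4 = 1.70 × 10^-4 mol
[Cr2O7^2-] = 1.70 × 10^-4 / 0.0196 = 0.00869 mol/L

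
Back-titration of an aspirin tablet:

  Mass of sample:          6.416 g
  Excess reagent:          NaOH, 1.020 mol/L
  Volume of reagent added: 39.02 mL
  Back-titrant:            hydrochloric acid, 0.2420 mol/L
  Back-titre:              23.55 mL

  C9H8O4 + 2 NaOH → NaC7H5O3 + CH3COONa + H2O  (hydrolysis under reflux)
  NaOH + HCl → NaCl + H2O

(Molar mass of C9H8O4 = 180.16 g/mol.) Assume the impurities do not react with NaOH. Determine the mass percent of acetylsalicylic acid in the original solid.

n(NaOH) added = 0.03902 × 1.020 = 0.03980 mol
n(HCl) used in back-titration = 0.02355 × 0.2420 = 5.699 × 10^-3 mol
n(NaOH) left over = 5.699 × 10^-3 mol (1:1 ratio)
n(NaOH) consumed by analyte = 0.03980 − 5.699 × 10^-3 = 0.03410 mol
From the 1:2 ratio, n(C9H8O4) = 1/2 × 0.03410 = 0.01705 mol
mass of C9H8O4 = 0.01705 × 180.16 = 3.072 g
% C9H8O4 = 3.072 / 6.416 × 100 = 47.88 %

47.88 %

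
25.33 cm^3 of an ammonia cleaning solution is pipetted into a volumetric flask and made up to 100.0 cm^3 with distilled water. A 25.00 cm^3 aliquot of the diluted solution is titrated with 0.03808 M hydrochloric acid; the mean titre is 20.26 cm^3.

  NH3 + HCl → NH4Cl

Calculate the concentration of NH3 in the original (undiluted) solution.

n(HCl) = 0.02026 × 0.03808 = 7.715 × 10^-4 mol
n(NH3) in the aliquot = 7.715 × 10^-4 mol (1:1 ratio)
[NH3]_dilute = 7.715 × 10^-4 / 0.02500 = 0.03086 mol/L
Dilution factor = 100.0 / 25.33 = 3.948
[NH3]_stock = 0.03086 × 3.948 = 0.1218 mol/L

0.1218 M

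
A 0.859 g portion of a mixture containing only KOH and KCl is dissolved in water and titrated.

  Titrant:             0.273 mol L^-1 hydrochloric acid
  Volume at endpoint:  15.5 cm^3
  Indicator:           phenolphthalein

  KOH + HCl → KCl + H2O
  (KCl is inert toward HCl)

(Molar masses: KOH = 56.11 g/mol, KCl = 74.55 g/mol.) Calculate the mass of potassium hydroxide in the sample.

0.237 g

n(HCl) = 0.0155 × 0.273 = 4.23 × 10^-3 mol
Let x = n(KOH), y = n(KCl).
Titrant: 1x = 4.23 × 10^-3;  mass: 56.11x + 74.55y = 0.859
Solving, x = 4.23 × 10^-3 mol, y = 8.34 × 10^-3 mol
mass of KOH = 4.23 × 10^-3 × 56.11 = 0.237 g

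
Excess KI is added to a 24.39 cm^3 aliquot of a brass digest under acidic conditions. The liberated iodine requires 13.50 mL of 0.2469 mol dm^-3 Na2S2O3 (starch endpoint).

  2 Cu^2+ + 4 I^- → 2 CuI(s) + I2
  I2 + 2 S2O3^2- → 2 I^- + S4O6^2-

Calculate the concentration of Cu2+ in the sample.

n(S2O3^2-) = 0.01350 × 0.2469 = 3.333 × 10^-3 mol
n(I2) = n(S2O3^2-)/2 = 1.667 × 10^-3 mol
From the 2:1 ratio, n(Cu2+) in the aliquot = 2/1 × 1.667 × 10^-3 = 3.333 × 10^-3 mol
[Cu2+] = 3.333 × 10^-3 / 0.02439 = 0.1367 mol/L

0.1367 mol/L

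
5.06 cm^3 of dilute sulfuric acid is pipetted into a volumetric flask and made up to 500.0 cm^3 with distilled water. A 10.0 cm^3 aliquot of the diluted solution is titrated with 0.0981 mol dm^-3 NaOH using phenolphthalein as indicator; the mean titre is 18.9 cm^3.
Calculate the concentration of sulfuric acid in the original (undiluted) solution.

9.16 mol/L

H2SO4 + 2 NaOH → Na2SO4 + 2 H2O
n(NaOH) = 0.0189 × 0.0981 = 1.85 × 10^-3 mol
From the 1:2 ratio, n(H2SO4) in the aliquot = 1/2 × 1.85 × 10^-3 = 9.27 × 10^-4 mol
[H2SO4]_dilute = 9.27 × 10^-4 / 0.0100 = 0.0927 mol/L
Dilution factor = 500.0 / 5.06 = 98.81
[H2SO4]_stock = 0.0927 × 98.81 = 9.16 mol/L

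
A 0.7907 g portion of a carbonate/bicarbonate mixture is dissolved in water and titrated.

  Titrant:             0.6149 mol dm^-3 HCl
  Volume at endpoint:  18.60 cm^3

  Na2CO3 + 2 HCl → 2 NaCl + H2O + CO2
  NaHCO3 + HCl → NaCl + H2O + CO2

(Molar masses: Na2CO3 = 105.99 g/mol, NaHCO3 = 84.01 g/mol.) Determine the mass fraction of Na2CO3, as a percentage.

36.77 %

n(HCl) = 0.01860 × 0.6149 = 0.01144 mol
Let x = n(Na2CO3), y = n(NaHCO3).
Titrant: 2x + 1y = 0.01144;  mass: 105.99x + 84.01y = 0.7907
Solving, x = 2.743 × 10^-3 mol, y = 5.952 × 10^-3 mol
mass of Na2CO3 = 2.743 × 10^-3 × 105.99 = 0.2907 g
% Na2CO3 = 0.2907 / 0.7907 × 100 = 36.77 %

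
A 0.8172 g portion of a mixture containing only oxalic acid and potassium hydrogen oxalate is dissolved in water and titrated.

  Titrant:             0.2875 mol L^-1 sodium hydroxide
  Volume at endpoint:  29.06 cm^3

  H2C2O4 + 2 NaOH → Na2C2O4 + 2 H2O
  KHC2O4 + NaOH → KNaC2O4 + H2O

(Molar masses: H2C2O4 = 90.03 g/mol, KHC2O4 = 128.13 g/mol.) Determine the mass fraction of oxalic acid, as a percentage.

16.79 %

n(NaOH) = 0.02906 × 0.2875 = 8.355 × 10^-3 mol
Let x = n(H2C2O4), y = n(KHC2O4).
Titrant: 2x + 1y = 8.355 × 10^-3;  mass: 90.03x + 128.13y = 0.8172
Solving, x = 1.524 × 10^-3 mol, y = 5.307 × 10^-3 mol
mass of H2C2O4 = 1.524 × 10^-3 × 90.03 = 0.1372 g
% H2C2O4 = 0.1372 / 0.8172 × 100 = 16.79 %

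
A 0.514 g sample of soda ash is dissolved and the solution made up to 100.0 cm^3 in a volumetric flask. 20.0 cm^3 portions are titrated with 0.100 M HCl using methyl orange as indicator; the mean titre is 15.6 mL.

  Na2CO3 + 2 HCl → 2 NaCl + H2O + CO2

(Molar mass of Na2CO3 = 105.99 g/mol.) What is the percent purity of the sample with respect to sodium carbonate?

80.4 %

n(HCl) per titration = 0.0156 × 0.100 = 1.56 × 10^-3 mol
From the 1:2 ratio, n(Na2CO3) in each aliquot = 1/2 × 1.56 × 10^-3 = 7.80 × 10^-4 mol
n(Na2CO3) in the whole flask = 7.80 × 10^-4 × 100.0/20.0 = 3.90 × 10^-3 mol
mass of Na2CO3 = 3.90 × 10^-3 × 105.99 = 0.413 g
% Na2CO3 = 0.413 / 0.514 × 100 = 80.4 %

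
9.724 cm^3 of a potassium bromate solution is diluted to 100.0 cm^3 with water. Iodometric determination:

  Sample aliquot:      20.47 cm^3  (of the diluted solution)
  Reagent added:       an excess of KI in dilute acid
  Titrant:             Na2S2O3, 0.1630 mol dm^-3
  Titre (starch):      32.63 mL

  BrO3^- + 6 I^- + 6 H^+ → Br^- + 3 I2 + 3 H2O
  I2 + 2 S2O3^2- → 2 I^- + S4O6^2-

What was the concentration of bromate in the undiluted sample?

0.4453 mol/L

n(S2O3^2-) = 0.03263 × 0.1630 = 5.319 × 10^-3 mol
n(I2) = n(S2O3^2-)/2 = 2.659 × 10^-3 mol
From the 1:3 ratio, n(BrO3^-) in the aliquot = 1/3 × 2.659 × 10^-3 = 8.864 × 10^-4 mol
[BrO3^-]_dilute = 8.864 × 10^-4 / 0.02047 = 0.04330 mol/L
[BrO3^-]_original = 0.04330 × 100.0/9.724 = 0.4453 mol/L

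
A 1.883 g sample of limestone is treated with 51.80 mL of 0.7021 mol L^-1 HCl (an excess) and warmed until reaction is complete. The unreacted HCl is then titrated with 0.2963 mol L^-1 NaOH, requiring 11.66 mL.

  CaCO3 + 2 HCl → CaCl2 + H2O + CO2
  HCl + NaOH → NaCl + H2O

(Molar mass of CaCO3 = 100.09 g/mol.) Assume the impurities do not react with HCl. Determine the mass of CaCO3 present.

1.647 g

n(HCl) added = 0.05180 × 0.7021 = 0.03637 mol
n(NaOH) used in back-titration = 0.01166 × 0.2963 = 3.455 × 10^-3 mol
n(HCl) left over = 3.455 × 10^-3 mol (1:1 ratio)
n(HCl) consumed by analyte = 0.03637 − 3.455 × 10^-3 = 0.03291 mol
From the 1:2 ratio, n(CaCO3) = 1/2 × 0.03291 = 0.01646 mol
mass of CaCO3 = 0.01646 × 100.09 = 1.647 g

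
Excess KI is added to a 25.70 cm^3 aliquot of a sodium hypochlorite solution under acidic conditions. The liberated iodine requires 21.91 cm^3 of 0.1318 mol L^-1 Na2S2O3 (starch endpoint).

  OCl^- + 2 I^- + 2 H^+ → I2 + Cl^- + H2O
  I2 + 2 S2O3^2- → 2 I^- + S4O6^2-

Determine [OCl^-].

n(S2O3^2-) = 0.02191 × 0.1318 = 2.888 × 10^-3 mol
n(I2) = n(S2O3^2-)/2 = 1.444 × 10^-3 mol
n(OCl^-) in the aliquot = 1.444 × 10^-3 mol (1:1 ratio)
[OCl^-] = 1.444 × 10^-3 / 0.02570 = 0.05618 mol/L

0.05618 mol/L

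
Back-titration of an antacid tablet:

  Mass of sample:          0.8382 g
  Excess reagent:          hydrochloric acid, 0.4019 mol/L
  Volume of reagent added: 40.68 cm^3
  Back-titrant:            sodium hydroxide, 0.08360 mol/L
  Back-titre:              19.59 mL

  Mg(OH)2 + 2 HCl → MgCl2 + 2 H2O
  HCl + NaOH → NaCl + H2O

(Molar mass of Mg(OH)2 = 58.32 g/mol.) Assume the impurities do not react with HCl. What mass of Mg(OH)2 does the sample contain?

n(HCl) added = 0.04068 × 0.4019 = 0.01635 mol
n(NaOH) used in back-titration = 0.01959 × 0.08360 = 1.638 × 10^-3 mol
n(HCl) left over = 1.638 × 10^-3 mol (1:1 ratio)
n(HCl) consumed by analyte = 0.01635 − 1.638 × 10^-3 = 0.01471 mol
From the 1:2 ratio, n(Mg(OH)2) = 1/2 × 0.01471 = 7.356 × 10^-3 mol
mass of Mg(OH)2 = 7.356 × 10^-3 × 58.32 = 0.4290 g

0.4290 g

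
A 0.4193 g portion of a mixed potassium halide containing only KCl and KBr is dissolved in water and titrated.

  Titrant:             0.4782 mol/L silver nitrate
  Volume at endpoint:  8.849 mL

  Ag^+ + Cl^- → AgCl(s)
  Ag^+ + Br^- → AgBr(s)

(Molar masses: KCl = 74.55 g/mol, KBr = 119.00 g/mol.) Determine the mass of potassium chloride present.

n(AgNO3) = 0.008849 × 0.4782 = 4.232 × 10^-3 mol
Let x = n(KCl), y = n(KBr).
Titrant: 1x + 1y = 4.232 × 10^-3;  mass: 74.55x + 119.00y = 0.4193
Solving, x = 1.896 × 10^-3 mol, y = 2.336 × 10^-3 mol
mass of KCl = 1.896 × 10^-3 × 74.55 = 0.1413 g

0.1413 g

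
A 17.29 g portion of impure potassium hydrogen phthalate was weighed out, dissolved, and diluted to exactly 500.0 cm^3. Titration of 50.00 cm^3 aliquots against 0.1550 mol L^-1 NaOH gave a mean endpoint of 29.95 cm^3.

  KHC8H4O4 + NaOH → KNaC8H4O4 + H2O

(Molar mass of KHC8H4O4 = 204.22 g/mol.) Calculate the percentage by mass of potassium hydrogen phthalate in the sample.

n(NaOH) per titration = 0.02995 × 0.1550 = 4.642 × 10^-3 mol
n(KHC8H4O4) in each aliquot = 4.642 × 10^-3 mol (1:1 ratio)
n(KHC8H4O4) in the whole flask = 4.642 × 10^-3 × 500.0/50.00 = 0.04642 mol
mass of KHC8H4O4 = 0.04642 × 204.22 = 9.480 g
% KHC8H4O4 = 9.480 / 17.29 × 100 = 54.83 %

54.83 %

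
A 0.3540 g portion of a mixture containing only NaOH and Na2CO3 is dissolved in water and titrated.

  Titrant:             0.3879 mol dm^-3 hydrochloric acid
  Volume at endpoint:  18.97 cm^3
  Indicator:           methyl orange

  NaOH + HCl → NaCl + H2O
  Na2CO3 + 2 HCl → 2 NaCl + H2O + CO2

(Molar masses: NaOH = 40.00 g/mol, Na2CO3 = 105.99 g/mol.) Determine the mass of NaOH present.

0.1107 g

n(HCl) = 0.01897 × 0.3879 = 7.358 × 10^-3 mol
Let x = n(NaOH), y = n(Na2CO3).
Titrant: 1x + 2y = 7.358 × 10^-3;  mass: 40.00x + 105.99y = 0.3540
Solving, x = 2.767 × 10^-3 mol, y = 2.296 × 10^-3 mol
mass of NaOH = 2.767 × 10^-3 × 40.00 = 0.1107 g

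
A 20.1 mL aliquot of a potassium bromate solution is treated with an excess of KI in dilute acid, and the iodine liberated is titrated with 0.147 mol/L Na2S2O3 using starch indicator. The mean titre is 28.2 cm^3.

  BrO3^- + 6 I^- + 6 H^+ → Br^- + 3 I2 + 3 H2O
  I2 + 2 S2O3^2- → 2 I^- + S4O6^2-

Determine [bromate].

n(S2O3^2-) = 0.0282 × 0.147 = 4.15 × 10^-3 mol
n(I2) = n(S2O3^2-)/2 = 2.07 × 10^-3 mol
From the 1:3 ratio, n(BrO3^-) in the aliquot = 1/3 × 2.07 × 10^-3 = 6.91 × 10^-4 mol
[BrO3^-] = 6.91 × 10^-4 / 0.0201 = 0.0344 mol/L

0.0344 mol/L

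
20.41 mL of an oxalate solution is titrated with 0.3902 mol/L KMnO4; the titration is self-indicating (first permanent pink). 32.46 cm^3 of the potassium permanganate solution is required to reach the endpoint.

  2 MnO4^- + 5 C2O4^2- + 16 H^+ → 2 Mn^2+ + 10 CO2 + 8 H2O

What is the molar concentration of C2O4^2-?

1.551 mol/L

n(KMnO4) = 0.03246 L × 0.3902 mol/L = 0.01267 mol
From the 5:2 mole ratio, n(C2O4^2-) = 5/2 × 0.01267 = 0.03166 mol
[C2O4^2-] = 0.03166 mol / 0.02041 L = 1.551 mol/L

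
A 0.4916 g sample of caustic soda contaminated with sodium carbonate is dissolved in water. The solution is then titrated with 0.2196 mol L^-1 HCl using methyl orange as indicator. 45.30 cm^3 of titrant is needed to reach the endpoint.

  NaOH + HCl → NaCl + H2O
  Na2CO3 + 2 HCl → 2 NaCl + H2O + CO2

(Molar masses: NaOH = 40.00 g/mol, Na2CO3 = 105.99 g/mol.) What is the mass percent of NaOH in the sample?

22.28 %

n(HCl) = 0.04530 × 0.2196 = 9.948 × 10^-3 mol
Let x = n(NaOH), y = n(Na2CO3).
Titrant: 1x + 2y = 9.948 × 10^-3;  mass: 40.00x + 105.99y = 0.4916
Solving, x = 2.739 × 10^-3 mol, y = 3.605 × 10^-3 mol
mass of NaOH = 2.739 × 10^-3 × 40.00 = 0.1095 g
% NaOH = 0.1095 / 0.4916 × 100 = 22.28 %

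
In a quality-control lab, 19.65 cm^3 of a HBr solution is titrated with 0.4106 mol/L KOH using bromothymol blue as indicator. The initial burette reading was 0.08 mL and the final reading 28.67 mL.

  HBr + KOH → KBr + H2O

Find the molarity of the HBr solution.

n(KOH) = 0.02859 L × 0.4106 mol/L = 0.01174 mol
n(HBr) = 0.01174 mol (1:1 mole ratio)
[HBr] = 0.01174 mol / 0.01965 L = 0.5974 mol/L

0.5974 mol/L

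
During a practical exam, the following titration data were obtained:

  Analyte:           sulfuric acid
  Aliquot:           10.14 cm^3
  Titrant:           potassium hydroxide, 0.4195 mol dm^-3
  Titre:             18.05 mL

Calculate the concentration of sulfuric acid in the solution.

0.3734 mol/L

H2SO4 + 2 KOH → K2SO4 + 2 H2O
n(KOH) = 0.01805 L × 0.4195 mol/L = 7.572 × 10^-3 mol
From the 1:2 mole ratio, n(H2SO4) = 1/2 × 7.572 × 10^-3 = 3.786 × 10^-3 mol
[H2SO4] = 3.786 × 10^-3 mol / 0.01014 L = 0.3734 mol/L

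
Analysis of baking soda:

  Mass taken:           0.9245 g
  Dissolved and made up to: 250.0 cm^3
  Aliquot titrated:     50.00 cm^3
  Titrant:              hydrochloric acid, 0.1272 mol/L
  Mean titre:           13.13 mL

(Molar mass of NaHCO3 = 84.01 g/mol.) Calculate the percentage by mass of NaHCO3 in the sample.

75.88 %

NaHCO3 + HCl → NaCl + H2O + CO2
n(HCl) per titration = 0.01313 × 0.1272 = 1.670 × 10^-3 mol
n(NaHCO3) in each aliquot = 1.670 × 10^-3 mol (1:1 ratio)
n(NaHCO3) in the whole flask = 1.670 × 10^-3 × 250.0/50.00 = 8.351 × 10^-3 mol
mass of NaHCO3 = 8.351 × 10^-3 × 84.01 = 0.7015 g
% NaHCO3 = 0.7015 / 0.9245 × 100 = 75.88 %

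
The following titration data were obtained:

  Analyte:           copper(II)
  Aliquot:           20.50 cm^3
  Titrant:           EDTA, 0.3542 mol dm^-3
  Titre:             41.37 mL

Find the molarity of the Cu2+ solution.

Cu^2+ + EDTA^4- → [Cu(EDTA)]^2-
n(EDTA) = 0.04137 L × 0.3542 mol/L = 0.01465 mol
n(Cu2+) = 0.01465 mol (1:1 mole ratio)
[Cu2+] = 0.01465 mol / 0.02050 L = 0.7148 mol/L

0.7148 mol/L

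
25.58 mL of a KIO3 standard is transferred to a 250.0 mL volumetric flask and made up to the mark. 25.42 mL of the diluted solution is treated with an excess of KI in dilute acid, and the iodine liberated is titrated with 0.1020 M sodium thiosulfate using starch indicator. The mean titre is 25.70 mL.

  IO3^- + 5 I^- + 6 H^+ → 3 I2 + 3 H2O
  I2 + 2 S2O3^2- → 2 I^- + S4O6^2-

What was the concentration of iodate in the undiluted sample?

n(S2O3^2-) = 0.02570 × 0.1020 = 2.621 × 10^-3 mol
n(I2) = n(S2O3^2-)/2 = 1.311 × 10^-3 mol
From the 1:3 ratio, n(IO3^-) in the aliquot = 1/3 × 1.311 × 10^-3 = 4.369 × 10^-4 mol
[IO3^-]_dilute = 4.369 × 10^-4 / 0.02542 = 0.01719 mol/L
[IO3^-]_original = 0.01719 × 250.0/25.58 = 0.1680 mol/L

0.1680 M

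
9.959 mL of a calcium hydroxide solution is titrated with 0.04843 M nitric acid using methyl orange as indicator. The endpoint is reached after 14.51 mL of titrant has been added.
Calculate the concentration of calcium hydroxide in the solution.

0.03528 M

Ca(OH)2 + 2 HNO3 → Ca(NO3)2 + 2 H2O
n(HNO3) = 0.01451 L × 0.04843 mol/L = 7.027 × 10^-4 mol
From the 1:2 mole ratio, n(Ca(OH)2) = 1/2 × 7.027 × 10^-4 = 3.514 × 10^-4 mol
[Ca(OH)2] = 3.514 × 10^-4 mol / 0.009959 L = 0.03528 mol/L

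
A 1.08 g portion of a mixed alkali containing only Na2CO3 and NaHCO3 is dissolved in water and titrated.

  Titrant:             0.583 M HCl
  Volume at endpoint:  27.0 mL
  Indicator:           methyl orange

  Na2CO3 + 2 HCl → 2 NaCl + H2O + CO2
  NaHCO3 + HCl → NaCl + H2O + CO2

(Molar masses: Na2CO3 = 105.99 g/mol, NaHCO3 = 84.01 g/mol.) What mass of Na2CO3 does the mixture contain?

n(HCl) = 0.0270 × 0.583 = 0.0157 mol
Let x = n(Na2CO3), y = n(NaHCO3).
Titrant: 2x + 1y = 0.0157;  mass: 105.99x + 84.01y = 1.08
Solving, x = 3.91 × 10^-3 mol, y = 7.93 × 10^-3 mol
mass of Na2CO3 = 3.91 × 10^-3 × 105.99 = 0.414 g

0.414 g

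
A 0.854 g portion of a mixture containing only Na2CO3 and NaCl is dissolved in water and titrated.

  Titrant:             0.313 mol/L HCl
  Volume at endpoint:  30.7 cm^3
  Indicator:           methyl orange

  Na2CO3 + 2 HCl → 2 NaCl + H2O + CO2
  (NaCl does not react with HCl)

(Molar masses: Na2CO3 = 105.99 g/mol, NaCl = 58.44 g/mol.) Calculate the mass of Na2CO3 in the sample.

n(HCl) = 0.0307 × 0.313 = 9.61 × 10^-3 mol
Let x = n(Na2CO3), y = n(NaCl).
Titrant: 2x = 9.61 × 10^-3;  mass: 105.99x + 58.44y = 0.854
Solving, x = 4.80 × 10^-3 mol, y = 5.90 × 10^-3 mol
mass of Na2CO3 = 4.80 × 10^-3 × 105.99 = 0.509 g

0.509 g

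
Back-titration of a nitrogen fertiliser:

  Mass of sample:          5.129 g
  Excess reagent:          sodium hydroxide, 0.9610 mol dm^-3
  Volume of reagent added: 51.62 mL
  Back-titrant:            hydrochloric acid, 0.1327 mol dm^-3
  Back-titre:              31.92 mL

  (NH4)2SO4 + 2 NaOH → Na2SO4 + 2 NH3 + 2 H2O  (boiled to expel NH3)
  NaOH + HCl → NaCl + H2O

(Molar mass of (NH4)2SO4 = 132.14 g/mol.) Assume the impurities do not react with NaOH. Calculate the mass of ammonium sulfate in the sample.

2.998 g

n(NaOH) added = 0.05162 × 0.9610 = 0.04961 mol
n(HCl) used in back-titration = 0.03192 × 0.1327 = 4.236 × 10^-3 mol
n(NaOH) left over = 4.236 × 10^-3 mol (1:1 ratio)
n(NaOH) consumed by analyte = 0.04961 − 4.236 × 10^-3 = 0.04537 mol
From the 1:2 ratio, n((NH4)2SO4) = 1/2 × 0.04537 = 0.02269 mol
mass of (NH4)2SO4 = 0.02269 × 132.14 = 2.998 g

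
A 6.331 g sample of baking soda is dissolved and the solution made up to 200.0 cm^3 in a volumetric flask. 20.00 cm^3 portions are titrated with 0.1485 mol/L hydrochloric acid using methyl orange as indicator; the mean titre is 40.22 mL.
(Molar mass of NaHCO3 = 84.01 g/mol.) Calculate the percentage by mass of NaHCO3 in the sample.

79.26 %

NaHCO3 + HCl → NaCl + H2O + CO2
n(HCl) per titration = 0.04022 × 0.1485 = 5.973 × 10^-3 mol
n(NaHCO3) in each aliquot = 5.973 × 10^-3 mol (1:1 ratio)
n(NaHCO3) in the whole flask = 5.973 × 10^-3 × 200.0/20.00 = 0.05973 mol
mass of NaHCO3 = 0.05973 × 84.01 = 5.018 g
% NaHCO3 = 5.018 / 6.331 × 100 = 79.26 %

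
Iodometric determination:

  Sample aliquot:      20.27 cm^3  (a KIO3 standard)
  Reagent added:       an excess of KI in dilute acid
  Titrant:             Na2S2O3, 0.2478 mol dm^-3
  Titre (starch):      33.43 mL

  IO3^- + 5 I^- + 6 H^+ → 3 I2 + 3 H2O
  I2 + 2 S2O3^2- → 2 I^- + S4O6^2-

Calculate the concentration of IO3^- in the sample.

0.06811 mol/L

n(S2O3^2-) = 0.03343 × 0.2478 = 8.284 × 10^-3 mol
n(I2) = n(S2O3^2-)/2 = 4.142 × 10^-3 mol
From the 1:3 ratio, n(IO3^-) in the aliquot = 1/3 × 4.142 × 10^-3 = 1.381 × 10^-3 mol
[IO3^-] = 1.381 × 10^-3 / 0.02027 = 0.06811 mol/L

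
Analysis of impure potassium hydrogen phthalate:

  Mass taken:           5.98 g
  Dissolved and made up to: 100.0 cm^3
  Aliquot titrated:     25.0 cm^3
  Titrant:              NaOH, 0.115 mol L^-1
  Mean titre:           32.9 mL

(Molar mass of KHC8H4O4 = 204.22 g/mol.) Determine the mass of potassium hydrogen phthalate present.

3.09 g

KHC8H4O4 + NaOH → KNaC8H4O4 + H2O
n(NaOH) per titration = 0.0329 × 0.115 = 3.78 × 10^-3 mol
n(KHC8H4O4) in each aliquot = 3.78 × 10^-3 mol (1:1 ratio)
n(KHC8H4O4) in the whole flask = 3.78 × 10^-3 × 100.0/25.0 = 0.0151 mol
mass of KHC8H4O4 = 0.0151 × 204.22 = 3.09 g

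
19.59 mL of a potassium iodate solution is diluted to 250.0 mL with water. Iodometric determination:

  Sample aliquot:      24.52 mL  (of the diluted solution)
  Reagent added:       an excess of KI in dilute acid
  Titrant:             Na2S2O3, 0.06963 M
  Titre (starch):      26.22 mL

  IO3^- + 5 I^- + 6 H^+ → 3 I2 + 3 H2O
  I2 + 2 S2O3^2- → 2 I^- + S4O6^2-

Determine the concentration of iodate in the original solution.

n(S2O3^2-) = 0.02622 × 0.06963 = 1.826 × 10^-3 mol
n(I2) = n(S2O3^2-)/2 = 9.128 × 10^-4 mol
From the 1:3 ratio, n(IO3^-) in the aliquot = 1/3 × 9.128 × 10^-4 = 3.043 × 10^-4 mol
[IO3^-]_dilute = 3.043 × 10^-4 / 0.02452 = 0.01241 mol/L
[IO3^-]_original = 0.01241 × 250.0/19.59 = 0.1584 mol/L

0.1584 M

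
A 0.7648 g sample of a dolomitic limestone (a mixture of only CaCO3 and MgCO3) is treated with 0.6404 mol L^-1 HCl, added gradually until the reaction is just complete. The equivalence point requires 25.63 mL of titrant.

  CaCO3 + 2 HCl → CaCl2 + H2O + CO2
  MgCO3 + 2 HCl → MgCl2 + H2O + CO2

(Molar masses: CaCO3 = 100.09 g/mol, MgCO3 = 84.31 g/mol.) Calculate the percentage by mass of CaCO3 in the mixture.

n(HCl) = 0.02563 × 0.6404 = 0.01641 mol
Let x = n(CaCO3), y = n(MgCO3).
Titrant: 2x + 2y = 0.01641;  mass: 100.09x + 84.31y = 0.7648
Solving, x = 4.619 × 10^-3 mol, y = 3.588 × 10^-3 mol
mass of CaCO3 = 4.619 × 10^-3 × 100.09 = 0.4623 g
% CaCO3 = 0.4623 / 0.7648 × 100 = 60.45 %

60.45 %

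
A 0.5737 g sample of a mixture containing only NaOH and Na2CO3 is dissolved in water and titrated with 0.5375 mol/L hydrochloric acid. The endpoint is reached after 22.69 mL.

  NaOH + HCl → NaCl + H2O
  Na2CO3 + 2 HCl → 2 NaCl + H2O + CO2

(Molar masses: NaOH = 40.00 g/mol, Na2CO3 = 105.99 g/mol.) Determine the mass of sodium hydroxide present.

0.2235 g

n(HCl) = 0.02269 × 0.5375 = 0.01220 mol
Let x = n(NaOH), y = n(Na2CO3).
Titrant: 1x + 2y = 0.01220;  mass: 40.00x + 105.99y = 0.5737
Solving, x = 5.588 × 10^-3 mol, y = 3.304 × 10^-3 mol
mass of NaOH = 5.588 × 10^-3 × 40.00 = 0.2235 g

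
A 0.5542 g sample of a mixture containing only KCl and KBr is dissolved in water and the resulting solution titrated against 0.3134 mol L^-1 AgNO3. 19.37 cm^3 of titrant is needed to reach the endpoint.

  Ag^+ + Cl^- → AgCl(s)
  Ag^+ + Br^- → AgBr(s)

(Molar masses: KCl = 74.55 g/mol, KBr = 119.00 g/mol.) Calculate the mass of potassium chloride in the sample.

n(AgNO3) = 0.01937 × 0.3134 = 6.071 × 10^-3 mol
Let x = n(KCl), y = n(KBr).
Titrant: 1x + 1y = 6.071 × 10^-3;  mass: 74.55x + 119.00y = 0.5542
Solving, x = 3.784 × 10^-3 mol, y = 2.287 × 10^-3 mol
mass of KCl = 3.784 × 10^-3 × 74.55 = 0.2821 g

0.2821 g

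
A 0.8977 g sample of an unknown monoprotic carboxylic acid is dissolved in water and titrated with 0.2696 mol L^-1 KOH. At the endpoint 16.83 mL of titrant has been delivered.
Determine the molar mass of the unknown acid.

n(KOH) = 0.01683 L × 0.2696 mol/L = 4.537 × 10^-3 mol
n(HA) = 4.537 × 10^-3 mol (1:1 ratio)
M = m / n = 0.8977 g / 4.537 × 10^-3 mol = 197.8 g/mol

197.8 g/mol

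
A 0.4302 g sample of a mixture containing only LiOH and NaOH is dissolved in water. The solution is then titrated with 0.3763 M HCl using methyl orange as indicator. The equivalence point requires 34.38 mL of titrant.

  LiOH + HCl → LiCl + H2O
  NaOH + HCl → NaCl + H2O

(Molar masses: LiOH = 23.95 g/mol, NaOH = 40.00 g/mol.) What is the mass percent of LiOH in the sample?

30.28 %

n(HCl) = 0.03438 × 0.3763 = 0.01294 mol
Let x = n(LiOH), y = n(NaOH).
Titrant: 1x + 1y = 0.01294;  mass: 23.95x + 40.00y = 0.4302
Solving, x = 5.438 × 10^-3 mol, y = 7.499 × 10^-3 mol
mass of LiOH = 5.438 × 10^-3 × 23.95 = 0.1303 g
% LiOH = 0.1303 / 0.4302 × 100 = 30.28 %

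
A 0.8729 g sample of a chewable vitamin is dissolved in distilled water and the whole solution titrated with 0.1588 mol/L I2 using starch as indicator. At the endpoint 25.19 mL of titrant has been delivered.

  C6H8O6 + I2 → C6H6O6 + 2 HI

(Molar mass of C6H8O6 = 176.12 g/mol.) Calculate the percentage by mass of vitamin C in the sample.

n(I2) = 0.02519 L × 0.1588 mol/L = 4.000 × 10^-3 mol
n(C6H8O6) = 4.000 × 10^-3 mol (1:1 ratio)
mass of C6H8O6 = 4.000 × 10^-3 × 176.12 g/mol = 0.7045 g
% C6H8O6 = 0.7045 / 0.8729 × 100 = 80.71 %

80.71 %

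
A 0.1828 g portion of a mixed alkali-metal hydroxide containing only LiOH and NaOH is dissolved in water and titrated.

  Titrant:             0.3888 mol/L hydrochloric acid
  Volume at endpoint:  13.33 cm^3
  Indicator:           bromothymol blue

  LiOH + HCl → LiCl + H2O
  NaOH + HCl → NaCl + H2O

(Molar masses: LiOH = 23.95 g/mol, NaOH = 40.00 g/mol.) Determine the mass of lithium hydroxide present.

n(HCl) = 0.01333 × 0.3888 = 5.183 × 10^-3 mol
Let x = n(LiOH), y = n(NaOH).
Titrant: 1x + 1y = 5.183 × 10^-3;  mass: 23.95x + 40.00y = 0.1828
Solving, x = 1.527 × 10^-3 mol, y = 3.656 × 10^-3 mol
mass of LiOH = 1.527 × 10^-3 × 23.95 = 0.03657 g

0.03657 g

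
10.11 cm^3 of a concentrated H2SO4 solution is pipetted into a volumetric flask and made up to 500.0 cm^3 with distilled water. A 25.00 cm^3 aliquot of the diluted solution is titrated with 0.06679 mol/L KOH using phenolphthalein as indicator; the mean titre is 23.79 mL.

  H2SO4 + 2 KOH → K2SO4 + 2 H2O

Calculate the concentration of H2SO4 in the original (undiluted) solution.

1.572 mol/L

n(KOH) = 0.02379 × 0.06679 = 1.589 × 10^-3 mol
From the 1:2 ratio, n(H2SO4) in the aliquot = 1/2 × 1.589 × 10^-3 = 7.945 × 10^-4 mol
[H2SO4]_dilute = 7.945 × 10^-4 / 0.02500 = 0.03178 mol/L
Dilution factor = 500.0 / 10.11 = 49.46
[H2SO4]_stock = 0.03178 × 49.46 = 1.572 mol/L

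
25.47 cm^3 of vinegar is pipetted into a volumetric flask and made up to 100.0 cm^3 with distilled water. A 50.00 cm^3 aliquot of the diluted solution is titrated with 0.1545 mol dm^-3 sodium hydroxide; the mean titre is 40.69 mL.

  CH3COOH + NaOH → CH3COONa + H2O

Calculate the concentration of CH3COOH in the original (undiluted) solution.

n(NaOH) = 0.04069 × 0.1545 = 6.287 × 10^-3 mol
n(CH3COOH) in the aliquot = 6.287 × 10^-3 mol (1:1 ratio)
[CH3COOH]_dilute = 6.287 × 10^-3 / 0.05000 = 0.1257 mol/L
Dilution factor = 100.0 / 25.47 = 3.926
[CH3COOH]_stock = 0.1257 × 3.926 = 0.4936 mol/L

0.4936 mol/L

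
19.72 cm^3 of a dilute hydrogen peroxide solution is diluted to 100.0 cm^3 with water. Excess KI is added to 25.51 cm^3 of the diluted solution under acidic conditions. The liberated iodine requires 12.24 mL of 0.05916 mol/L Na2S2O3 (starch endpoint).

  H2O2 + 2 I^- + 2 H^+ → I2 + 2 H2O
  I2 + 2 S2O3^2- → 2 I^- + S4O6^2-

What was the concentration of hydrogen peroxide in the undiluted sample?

0.07197 mol/L

n(S2O3^2-) = 0.01224 × 0.05916 = 7.241 × 10^-4 mol
n(I2) = n(S2O3^2-)/2 = 3.621 × 10^-4 mol
n(H2O2) in the aliquot = 3.621 × 10^-4 mol (1:1 ratio)
[H2O2]_dilute = 3.621 × 10^-4 / 0.02551 = 0.01419 mol/L
[H2O2]_original = 0.01419 × 100.0/19.72 = 0.07197 mol/L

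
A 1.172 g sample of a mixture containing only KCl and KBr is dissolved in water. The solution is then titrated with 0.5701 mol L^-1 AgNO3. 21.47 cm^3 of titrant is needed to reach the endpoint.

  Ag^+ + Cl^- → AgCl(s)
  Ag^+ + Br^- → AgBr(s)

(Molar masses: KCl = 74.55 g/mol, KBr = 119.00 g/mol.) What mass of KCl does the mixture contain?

0.4773 g

n(AgNO3) = 0.02147 × 0.5701 = 0.01224 mol
Let x = n(KCl), y = n(KBr).
Titrant: 1x + 1y = 0.01224;  mass: 74.55x + 119.00y = 1.172
Solving, x = 6.402 × 10^-3 mol, y = 5.838 × 10^-3 mol
mass of KCl = 6.402 × 10^-3 × 74.55 = 0.4773 g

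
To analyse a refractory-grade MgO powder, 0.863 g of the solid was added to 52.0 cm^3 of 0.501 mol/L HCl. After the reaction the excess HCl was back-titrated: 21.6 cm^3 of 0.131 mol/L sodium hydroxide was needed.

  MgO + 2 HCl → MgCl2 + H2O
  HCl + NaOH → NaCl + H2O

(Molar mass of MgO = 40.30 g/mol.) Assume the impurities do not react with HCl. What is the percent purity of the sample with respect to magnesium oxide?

n(HCl) added = 0.0520 × 0.501 = 0.0261 mol
n(NaOH) used in back-titration = 0.0216 × 0.131 = 2.83 × 10^-3 mol
n(HCl) left over = 2.83 × 10^-3 mol (1:1 ratio)
n(HCl) consumed by analyte = 0.0261 − 2.83 × 10^-3 = 0.0232 mol
From the 1:2 ratio, n(MgO) = 1/2 × 0.0232 = 0.0116 mol
mass of MgO = 0.0116 × 40.30 = 0.468 g
% MgO = 0.468 / 0.863 × 100 = 54.2 %

54.2 %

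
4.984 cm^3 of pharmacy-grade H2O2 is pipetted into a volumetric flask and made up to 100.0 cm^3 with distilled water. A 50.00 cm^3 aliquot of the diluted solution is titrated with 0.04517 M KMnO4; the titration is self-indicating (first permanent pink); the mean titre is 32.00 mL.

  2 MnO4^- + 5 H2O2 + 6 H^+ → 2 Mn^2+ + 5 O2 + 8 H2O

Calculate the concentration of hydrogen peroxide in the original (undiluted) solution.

n(KMnO4) = 0.03200 × 0.04517 = 1.445 × 10^-3 mol
From the 5:2 ratio, n(H2O2) in the aliquot = 5/2 × 1.445 × 10^-3 = 3.614 × 10^-3 mol
[H2O2]_dilute = 3.614 × 10^-3 / 0.05000 = 0.07227 mol/L
Dilution factor = 100.0 / 4.984 = 20.06
[H2O2]_stock = 0.07227 × 20.06 = 1.450 mol/L

1.450 M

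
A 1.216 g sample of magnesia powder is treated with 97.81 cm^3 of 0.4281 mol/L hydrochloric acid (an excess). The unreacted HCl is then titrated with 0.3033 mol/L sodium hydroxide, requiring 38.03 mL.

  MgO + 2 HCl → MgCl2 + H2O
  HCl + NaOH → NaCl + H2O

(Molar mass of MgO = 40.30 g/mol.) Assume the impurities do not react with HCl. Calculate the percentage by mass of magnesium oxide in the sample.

n(HCl) added = 0.09781 × 0.4281 = 0.04187 mol
n(NaOH) used in back-titration = 0.03803 × 0.3033 = 0.01153 mol
n(HCl) left over = 0.01153 mol (1:1 ratio)
n(HCl) consumed by analyte = 0.04187 − 0.01153 = 0.03034 mol
From the 1:2 ratio, n(MgO) = 1/2 × 0.03034 = 0.01517 mol
mass of MgO = 0.01517 × 40.30 = 0.6113 g
% MgO = 0.6113 / 1.216 × 100 = 50.27 %

50.27 %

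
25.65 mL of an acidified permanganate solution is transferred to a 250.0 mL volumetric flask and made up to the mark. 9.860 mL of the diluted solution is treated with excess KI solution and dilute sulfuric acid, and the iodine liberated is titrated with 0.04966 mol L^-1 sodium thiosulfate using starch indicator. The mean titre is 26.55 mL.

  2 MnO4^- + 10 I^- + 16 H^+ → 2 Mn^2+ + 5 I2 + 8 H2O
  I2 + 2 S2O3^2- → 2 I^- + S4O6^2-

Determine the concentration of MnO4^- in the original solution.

0.2607 mol/L

n(S2O3^2-) = 0.02655 × 0.04966 = 1.318 × 10^-3 mol
n(I2) = n(S2O3^2-)/2 = 6.592 × 10^-4 mol
From the 2:5 ratio, n(MnO4^-) in the aliquot = 2/5 × 6.592 × 10^-4 = 2.637 × 10^-4 mol
[MnO4^-]_dilute = 2.637 × 10^-4 / 0.009860 = 0.02674 mol/L
[MnO4^-]_original = 0.02674 × 250.0/25.65 = 0.2607 mol/L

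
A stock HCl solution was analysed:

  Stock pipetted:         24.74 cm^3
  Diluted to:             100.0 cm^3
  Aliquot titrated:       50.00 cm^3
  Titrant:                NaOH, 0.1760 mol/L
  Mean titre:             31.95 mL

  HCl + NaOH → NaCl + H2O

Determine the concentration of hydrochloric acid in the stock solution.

n(NaOH) = 0.03195 × 0.1760 = 5.623 × 10^-3 mol
n(HCl) in the aliquot = 5.623 × 10^-3 mol (1:1 ratio)
[HCl]_dilute = 5.623 × 10^-3 / 0.05000 = 0.1125 mol/L
Dilution factor = 100.0 / 24.74 = 4.042
[HCl]_stock = 0.1125 × 4.042 = 0.4546 mol/L

0.4546 mol/L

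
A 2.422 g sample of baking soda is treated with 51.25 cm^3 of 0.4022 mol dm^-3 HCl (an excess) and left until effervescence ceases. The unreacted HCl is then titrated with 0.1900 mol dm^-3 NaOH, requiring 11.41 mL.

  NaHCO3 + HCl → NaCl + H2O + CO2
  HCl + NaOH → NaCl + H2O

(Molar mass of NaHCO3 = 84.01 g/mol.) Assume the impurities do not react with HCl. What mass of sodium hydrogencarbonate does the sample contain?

1.550 g

n(HCl) added = 0.05125 × 0.4022 = 0.02061 mol
n(NaOH) used in back-titration = 0.01141 × 0.1900 = 2.168 × 10^-3 mol
n(HCl) left over = 2.168 × 10^-3 mol (1:1 ratio)
n(HCl) consumed by analyte = 0.02061 − 2.168 × 10^-3 = 0.01844 mol
n(NaHCO3) = 0.01844 mol (1:1 ratio)
mass of NaHCO3 = 0.01844 × 84.01 = 1.550 g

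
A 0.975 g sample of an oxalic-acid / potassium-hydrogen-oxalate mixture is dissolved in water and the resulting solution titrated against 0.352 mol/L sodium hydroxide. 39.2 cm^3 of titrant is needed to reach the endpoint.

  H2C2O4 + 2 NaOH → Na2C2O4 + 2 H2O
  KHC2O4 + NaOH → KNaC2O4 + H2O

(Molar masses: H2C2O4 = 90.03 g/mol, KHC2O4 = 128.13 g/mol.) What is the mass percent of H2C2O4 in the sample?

44.0 %

n(NaOH) = 0.0392 × 0.352 = 0.0138 mol
Let x = n(H2C2O4), y = n(KHC2O4).
Titrant: 2x + 1y = 0.0138;  mass: 90.03x + 128.13y = 0.975
Solving, x = 4.77 × 10^-3 mol, y = 4.26 × 10^-3 mol
mass of H2C2O4 = 4.77 × 10^-3 × 90.03 = 0.429 g
% H2C2O4 = 0.429 / 0.975 × 100 = 44.0 %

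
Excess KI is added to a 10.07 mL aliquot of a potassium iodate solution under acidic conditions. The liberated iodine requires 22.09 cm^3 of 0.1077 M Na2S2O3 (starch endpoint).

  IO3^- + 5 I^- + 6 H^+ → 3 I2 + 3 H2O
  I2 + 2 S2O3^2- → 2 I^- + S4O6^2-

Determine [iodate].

0.03938 M

n(S2O3^2-) = 0.02209 × 0.1077 = 2.379 × 10^-3 mol
n(I2) = n(S2O3^2-)/2 = 1.190 × 10^-3 mol
From the 1:3 ratio, n(IO3^-) in the aliquot = 1/3 × 1.190 × 10^-3 = 3.965 × 10^-4 mol
[IO3^-] = 3.965 × 10^-4 / 0.01007 = 0.03938 mol/L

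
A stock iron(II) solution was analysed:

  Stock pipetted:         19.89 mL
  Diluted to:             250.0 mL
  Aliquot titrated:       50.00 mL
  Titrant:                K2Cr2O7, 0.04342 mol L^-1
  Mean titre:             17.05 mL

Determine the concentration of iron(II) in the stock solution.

Cr2O7^2- + 6 Fe^2+ + 14 H^+ → 2 Cr^3+ + 6 Fe^3+ + 7 H2O
n(K2Cr2O7) = 0.01705 × 0.04342 = 7.403 × 10^-4 mol
From the 6:1 ratio, n(Fe2+) in the aliquot = 6/1 × 7.403 × 10^-4 = 4.442 × 10^-3 mol
[Fe2+]_dilute = 4.442 × 10^-3 / 0.05000 = 0.08884 mol/L
Dilution factor = 250.0 / 19.89 = 12.57
[Fe2+]_stock = 0.08884 × 12.57 = 1.117 mol/L

1.117 mol/L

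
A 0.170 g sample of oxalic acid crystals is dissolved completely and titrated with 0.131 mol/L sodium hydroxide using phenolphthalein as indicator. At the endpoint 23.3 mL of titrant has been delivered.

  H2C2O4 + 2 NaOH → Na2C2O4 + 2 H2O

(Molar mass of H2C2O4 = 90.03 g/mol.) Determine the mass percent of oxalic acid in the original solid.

80.8 %

n(NaOH) = 0.0233 L × 0.131 mol/L = 3.05 × 10^-3 mol
From the 1:2 ratio, n(H2C2O4) = 1/2 × 3.05 × 10^-3 = 1.53 × 10^-3 mol
mass of H2C2O4 = 1.53 × 10^-3 × 90.03 g/mol = 0.137 g
% H2C2O4 = 0.137 / 0.170 × 100 = 80.8 %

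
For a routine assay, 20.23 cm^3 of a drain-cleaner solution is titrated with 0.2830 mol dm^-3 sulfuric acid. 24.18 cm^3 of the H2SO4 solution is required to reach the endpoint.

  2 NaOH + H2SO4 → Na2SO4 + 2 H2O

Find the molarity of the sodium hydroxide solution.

n(H2SO4) = 0.02418 L × 0.2830 mol/L = 6.843 × 10^-3 mol
From the 2:1 mole ratio, n(NaOH) = 2/1 × 6.843 × 10^-3 = 0.01369 mol
[NaOH] = 0.01369 mol / 0.02023 L = 0.6765 mol/L

0.6765 mol/L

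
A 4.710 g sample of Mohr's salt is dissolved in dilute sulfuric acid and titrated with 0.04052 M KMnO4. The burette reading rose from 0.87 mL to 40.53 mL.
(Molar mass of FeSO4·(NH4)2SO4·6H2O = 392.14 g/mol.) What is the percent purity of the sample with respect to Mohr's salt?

66.90 %

MnO4^- + 5 Fe^2+ + 8 H^+ → Mn^2+ + 5 Fe^3+ + 4 H2O
n(KMnO4) = 0.03966 L × 0.04052 mol/L = 1.607 × 10^-3 mol
From the 5:1 ratio, n(FeSO4·(NH4)2SO4·6H2O) = 5/1 × 1.607 × 10^-3 = 8.035 × 10^-3 mol
mass of FeSO4·(NH4)2SO4·6H2O = 8.035 × 10^-3 × 392.14 g/mol = 3.151 g
% FeSO4·(NH4)2SO4·6H2O = 3.151 / 4.710 × 100 = 66.90 %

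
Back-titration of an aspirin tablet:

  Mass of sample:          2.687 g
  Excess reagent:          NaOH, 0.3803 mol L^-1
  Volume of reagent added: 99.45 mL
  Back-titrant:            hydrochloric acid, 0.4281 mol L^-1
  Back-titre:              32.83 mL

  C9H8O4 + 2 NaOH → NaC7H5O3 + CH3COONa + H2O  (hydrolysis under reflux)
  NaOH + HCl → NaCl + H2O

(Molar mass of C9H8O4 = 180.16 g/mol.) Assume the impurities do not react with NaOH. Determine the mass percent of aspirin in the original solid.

79.68 %

n(NaOH) added = 0.09945 × 0.3803 = 0.03782 mol
n(HCl) used in back-titration = 0.03283 × 0.4281 = 0.01405 mol
n(NaOH) left over = 0.01405 mol (1:1 ratio)
n(NaOH) consumed by analyte = 0.03782 − 0.01405 = 0.02377 mol
From the 1:2 ratio, n(C9H8O4) = 1/2 × 0.02377 = 0.01188 mol
mass of C9H8O4 = 0.01188 × 180.16 = 2.141 g
% C9H8O4 = 2.141 / 2.687 × 100 = 79.68 %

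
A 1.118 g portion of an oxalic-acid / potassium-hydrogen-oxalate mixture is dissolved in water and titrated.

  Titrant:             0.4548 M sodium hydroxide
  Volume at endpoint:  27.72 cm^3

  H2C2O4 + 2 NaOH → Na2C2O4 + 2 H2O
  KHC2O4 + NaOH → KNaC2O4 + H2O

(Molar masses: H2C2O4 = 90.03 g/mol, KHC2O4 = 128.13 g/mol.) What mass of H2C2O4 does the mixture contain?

0.2694 g

n(NaOH) = 0.02772 × 0.4548 = 0.01261 mol
Let x = n(H2C2O4), y = n(KHC2O4).
Titrant: 2x + 1y = 0.01261;  mass: 90.03x + 128.13y = 1.118
Solving, x = 2.992 × 10^-3 mol, y = 6.623 × 10^-3 mol
mass of H2C2O4 = 2.992 × 10^-3 × 90.03 = 0.2694 g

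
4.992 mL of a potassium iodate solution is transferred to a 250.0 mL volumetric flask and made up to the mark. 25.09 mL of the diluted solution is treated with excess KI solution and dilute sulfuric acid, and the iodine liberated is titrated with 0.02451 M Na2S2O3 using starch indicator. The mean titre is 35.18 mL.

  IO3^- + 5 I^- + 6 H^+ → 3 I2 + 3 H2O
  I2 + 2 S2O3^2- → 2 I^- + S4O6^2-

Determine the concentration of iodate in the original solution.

0.2868 M

n(S2O3^2-) = 0.03518 × 0.02451 = 8.623 × 10^-4 mol
n(I2) = n(S2O3^2-)/2 = 4.311 × 10^-4 mol
From the 1:3 ratio, n(IO3^-) in the aliquot = 1/3 × 4.311 × 10^-4 = 1.437 × 10^-4 mol
[IO3^-]_dilute = 1.437 × 10^-4 / 0.02509 = 0.005728 mol/L
[IO3^-]_original = 0.005728 × 250.0/4.992 = 0.2868 mol/L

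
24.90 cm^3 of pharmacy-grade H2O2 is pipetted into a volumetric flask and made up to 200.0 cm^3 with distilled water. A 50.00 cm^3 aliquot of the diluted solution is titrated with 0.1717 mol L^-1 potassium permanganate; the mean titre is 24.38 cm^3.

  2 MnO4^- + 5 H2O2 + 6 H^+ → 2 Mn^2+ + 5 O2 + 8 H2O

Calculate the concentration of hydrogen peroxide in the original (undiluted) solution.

n(KMnO4) = 0.02438 × 0.1717 = 4.186 × 10^-3 mol
From the 5:2 ratio, n(H2O2) in the aliquot = 5/2 × 4.186 × 10^-3 = 0.01047 mol
[H2O2]_dilute = 0.01047 / 0.05000 = 0.2093 mol/L
Dilution factor = 200.0 / 24.90 = 8.032
[H2O2]_stock = 0.2093 × 8.032 = 1.681 mol/L

1.681 mol/L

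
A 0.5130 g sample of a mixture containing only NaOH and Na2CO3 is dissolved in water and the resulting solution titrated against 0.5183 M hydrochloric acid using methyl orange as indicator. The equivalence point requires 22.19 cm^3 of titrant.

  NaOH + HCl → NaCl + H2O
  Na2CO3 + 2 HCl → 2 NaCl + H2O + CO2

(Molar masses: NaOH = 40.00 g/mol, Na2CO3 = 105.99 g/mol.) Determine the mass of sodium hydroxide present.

0.2970 g

n(HCl) = 0.02219 × 0.5183 = 0.01150 mol
Let x = n(NaOH), y = n(Na2CO3).
Titrant: 1x + 2y = 0.01150;  mass: 40.00x + 105.99y = 0.5130
Solving, x = 7.426 × 10^-3 mol, y = 2.038 × 10^-3 mol
mass of NaOH = 7.426 × 10^-3 × 40.00 = 0.2970 g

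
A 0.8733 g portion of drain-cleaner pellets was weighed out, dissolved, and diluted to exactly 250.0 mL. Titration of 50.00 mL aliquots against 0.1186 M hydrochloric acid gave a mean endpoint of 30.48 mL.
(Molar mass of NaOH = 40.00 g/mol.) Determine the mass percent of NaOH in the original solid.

NaOH + HCl → NaCl + H2O
n(HCl) per titration = 0.03048 × 0.1186 = 3.615 × 10^-3 mol
n(NaOH) in each aliquot = 3.615 × 10^-3 mol (1:1 ratio)
n(NaOH) in the whole flask = 3.615 × 10^-3 × 250.0/50.00 = 0.01807 mol
mass of NaOH = 0.01807 × 40.00 = 0.7230 g
% NaOH = 0.7230 / 0.8733 × 100 = 82.79 %

82.79 %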